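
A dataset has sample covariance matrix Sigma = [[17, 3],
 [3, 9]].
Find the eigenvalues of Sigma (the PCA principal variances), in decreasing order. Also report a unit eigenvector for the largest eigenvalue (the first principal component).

Step 1 — characteristic polynomial of 2×2 Sigma:
  det(Sigma - λI) = λ² - trace · λ + det = 0.
  trace = 17 + 9 = 26, det = 17·9 - (3)² = 144.
Step 2 — discriminant:
  Δ = trace² - 4·det = 676 - 576 = 100.
Step 3 — eigenvalues:
  λ = (trace ± √Δ)/2 = (26 ± 10)/2,
  λ_1 = 18,  λ_2 = 8.

Step 4 — unit eigenvector for λ_1: solve (Sigma - λ_1 I)v = 0. First row:
  (17 - 18)·v_x + (3)·v_y = 0, i.e. (-1)·v_x + (3)·v_y = 0,
  so v ∝ (b, λ_1 - a) = (3, 1) = u.
  ||u|| = √((3)² + (1)²) = √(10) ≈ 3.1623,
  v_1 = u/||u|| ≈ (0.9487, 0.3162) (||v_1|| = 1).

λ_1 = 18,  λ_2 = 8;  v_1 ≈ (0.9487, 0.3162)


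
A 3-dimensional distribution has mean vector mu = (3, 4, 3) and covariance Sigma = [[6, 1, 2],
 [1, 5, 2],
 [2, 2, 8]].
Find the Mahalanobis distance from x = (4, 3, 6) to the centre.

Step 1 — centre the observation: (x - mu) = (1, -1, 3).

Step 2 — invert Sigma (cofactor / det for 3×3, or solve directly):
  Sigma^{-1} = [[0.1837, -0.0204, -0.0408],
 [-0.0204, 0.2245, -0.051],
 [-0.0408, -0.051, 0.148]].

Step 3 — form the quadratic (x - mu)^T · Sigma^{-1} · (x - mu):
  Sigma^{-1} · (x - mu) = (0.0816, -0.398, 0.4541).
  (x - mu)^T · [Sigma^{-1} · (x - mu)] = (1)·(0.0816) + (-1)·(-0.398) + (3)·(0.4541) = 1.8418.

Step 4 — take square root: d = √(1.8418) ≈ 1.3571.

d(x, mu) = √(1.8418) ≈ 1.3571


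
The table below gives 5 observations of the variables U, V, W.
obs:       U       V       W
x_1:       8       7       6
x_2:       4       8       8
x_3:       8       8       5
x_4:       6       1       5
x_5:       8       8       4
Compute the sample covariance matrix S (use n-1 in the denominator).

Step 1 — column means:
  mean(U) = (8 + 4 + 8 + 6 + 8) / 5 = 34/5 = 6.8
  mean(V) = (7 + 8 + 8 + 1 + 8) / 5 = 32/5 = 6.4
  mean(W) = (6 + 8 + 5 + 5 + 4) / 5 = 28/5 = 5.6

Step 2 — sample covariance S[i,j] = (1/(n-1)) · Σ_k (x_{k,i} - mean_i) · (x_{k,j} - mean_j), with n-1 = 4.
  S[U,U] = ((1.2)·(1.2) + (-2.8)·(-2.8) + (1.2)·(1.2) + (-0.8)·(-0.8) + (1.2)·(1.2)) / 4 = 12.8/4 = 3.2
  S[U,V] = ((1.2)·(0.6) + (-2.8)·(1.6) + (1.2)·(1.6) + (-0.8)·(-5.4) + (1.2)·(1.6)) / 4 = 4.4/4 = 1.1
  S[U,W] = ((1.2)·(0.4) + (-2.8)·(2.4) + (1.2)·(-0.6) + (-0.8)·(-0.6) + (1.2)·(-1.6)) / 4 = -8.4/4 = -2.1
  S[V,V] = ((0.6)·(0.6) + (1.6)·(1.6) + (1.6)·(1.6) + (-5.4)·(-5.4) + (1.6)·(1.6)) / 4 = 37.2/4 = 9.3
  S[V,W] = ((0.6)·(0.4) + (1.6)·(2.4) + (1.6)·(-0.6) + (-5.4)·(-0.6) + (1.6)·(-1.6)) / 4 = 3.8/4 = 0.95
  S[W,W] = ((0.4)·(0.4) + (2.4)·(2.4) + (-0.6)·(-0.6) + (-0.6)·(-0.6) + (-1.6)·(-1.6)) / 4 = 9.2/4 = 2.3

S is symmetric (S[j,i] = S[i,j]). Assembling:

S = [[3.2, 1.1, -2.1],
 [1.1, 9.3, 0.95],
 [-2.1, 0.95, 2.3]]


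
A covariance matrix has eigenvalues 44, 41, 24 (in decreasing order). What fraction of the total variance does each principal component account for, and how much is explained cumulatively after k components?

Step 1 — total variance = trace(Sigma) = Σ λ_i = 44 + 41 + 24 = 109.

Step 2 — fraction explained by component i = λ_i / Σ λ:
  PC1: 44/109 = 0.4037
  PC2: 41/109 = 0.3761
  PC3: 24/109 = 0.2202

Step 3 — cumulative fraction after k components = (λ_1 + ... + λ_k) / Σ λ:
  k = 1: 44/109 = 0.4037
  k = 2: (44 + 41)/109 = 85/109 = 0.7798
  k = 3: (44 + 41 + 24)/109 = 109/109 = 1

Summary (fraction, with percent):

explained: PC1 0.4037 (40.37%), PC2 0.3761 (37.61%), PC3 0.2202 (22.02%);  cumulative: 0.4037, 0.7798, 1


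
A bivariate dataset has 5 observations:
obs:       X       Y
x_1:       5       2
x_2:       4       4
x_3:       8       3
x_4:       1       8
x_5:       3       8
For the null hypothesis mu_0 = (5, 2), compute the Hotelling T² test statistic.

Step 1 — sample mean vector:
  mean(X) = (5 + 4 + 8 + 1 + 3) / 5 = 21/5 = 4.2
  mean(Y) = (2 + 4 + 3 + 8 + 8) / 5 = 25/5 = 5
  x̄ = (4.2, 5),  deviation x̄ - mu_0 = (4.2, 5) - (5, 2) = (-0.8, 3).

Step 2 — sample covariance matrix, S[i,j] = (1/(n-1)) · Σ_k (x_{k,i} - mean_i) · (x_{k,j} - mean_j), divisor n-1 = 4:
  S[X,X] = ((0.8)·(0.8) + (-0.2)·(-0.2) + (3.8)·(3.8) + (-3.2)·(-3.2) + (-1.2)·(-1.2)) / 4 = 26.8/4 = 6.7
  S[X,Y] = ((0.8)·(-3) + (-0.2)·(-1) + (3.8)·(-2) + (-3.2)·(3) + (-1.2)·(3)) / 4 = -23/4 = -5.75
  S[Y,Y] = ((-3)·(-3) + (-1)·(-1) + (-2)·(-2) + (3)·(3) + (3)·(3)) / 4 = 32/4 = 8
  S = [[6.7, -5.75],
 [-5.75, 8]].

Step 3 — invert S. det(S) = 6.7·8 - (-5.75)² = 20.5375.
  S^{-1} = (1/det) · [[d, -b], [-b, a]] = [[0.3895, 0.28],
 [0.28, 0.3262]].

Step 4 — quadratic form (x̄ - mu_0)^T · S^{-1} · (x̄ - mu_0):
  S^{-1} · (x̄ - mu_0) = (0.5283, 0.7547),
  (x̄ - mu_0)^T · [...] = (-0.8)·(0.5283) + (3)·(0.7547) = 1.8415.

Step 5 — scale by n: T² = 5 · 1.8415 = 9.2075.

T² ≈ 9.2075


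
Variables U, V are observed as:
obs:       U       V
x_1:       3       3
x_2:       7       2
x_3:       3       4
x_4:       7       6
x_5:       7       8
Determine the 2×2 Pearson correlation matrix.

Step 1 — column means:
  mean(U) = (3 + 7 + 3 + 7 + 7) / 5 = 27/5 = 5.4
  mean(V) = (3 + 2 + 4 + 6 + 8) / 5 = 23/5 = 4.6

Step 2 — sample variances and covariances s[i,j] = (1/(n-1)) · Σ_k (x_{k,i} - mean_i) · (x_{k,j} - mean_j), with n-1 = 4:
  s[U,U] = ((-2.4)·(-2.4) + (1.6)·(1.6) + (-2.4)·(-2.4) + (1.6)·(1.6) + (1.6)·(1.6)) / 4 = 19.2/4 = 4.8
  s[U,V] = ((-2.4)·(-1.6) + (1.6)·(-2.6) + (-2.4)·(-0.6) + (1.6)·(1.4) + (1.6)·(3.4)) / 4 = 8.8/4 = 2.2
  s[V,V] = ((-1.6)·(-1.6) + (-2.6)·(-2.6) + (-0.6)·(-0.6) + (1.4)·(1.4) + (3.4)·(3.4)) / 4 = 23.2/4 = 5.8
  Sample standard deviations s_i = √(s[i,i]):
  s(U) = √(4.8) = 2.1909
  s(V) = √(5.8) = 2.4083

Step 3 — r_{ij} = s_{ij} / (s_i · s_j):
  r[U,U] = 1 (diagonal).
  r[U,V] = 2.2 / (2.1909 · 2.4083) = 2.2 / 5.2764 = 0.417
  r[V,V] = 1 (diagonal).

R is symmetric with unit diagonal. Assembling:

R = [[1, 0.417],
 [0.417, 1]]


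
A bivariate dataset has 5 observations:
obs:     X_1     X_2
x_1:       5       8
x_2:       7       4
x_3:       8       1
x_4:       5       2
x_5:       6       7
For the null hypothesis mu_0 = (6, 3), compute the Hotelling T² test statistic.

Step 1 — sample mean vector:
  mean(X_1) = (5 + 7 + 8 + 5 + 6) / 5 = 31/5 = 6.2
  mean(X_2) = (8 + 4 + 1 + 2 + 7) / 5 = 22/5 = 4.4
  x̄ = (6.2, 4.4),  deviation x̄ - mu_0 = (6.2, 4.4) - (6, 3) = (0.2, 1.4).

Step 2 — sample covariance matrix, S[i,j] = (1/(n-1)) · Σ_k (x_{k,i} - mean_i) · (x_{k,j} - mean_j), divisor n-1 = 4:
  S[X_1,X_1] = ((-1.2)·(-1.2) + (0.8)·(0.8) + (1.8)·(1.8) + (-1.2)·(-1.2) + (-0.2)·(-0.2)) / 4 = 6.8/4 = 1.7
  S[X_1,X_2] = ((-1.2)·(3.6) + (0.8)·(-0.4) + (1.8)·(-3.4) + (-1.2)·(-2.4) + (-0.2)·(2.6)) / 4 = -8.4/4 = -2.1
  S[X_2,X_2] = ((3.6)·(3.6) + (-0.4)·(-0.4) + (-3.4)·(-3.4) + (-2.4)·(-2.4) + (2.6)·(2.6)) / 4 = 37.2/4 = 9.3
  S = [[1.7, -2.1],
 [-2.1, 9.3]].

Step 3 — invert S. det(S) = 1.7·9.3 - (-2.1)² = 11.4.
  S^{-1} = (1/det) · [[d, -b], [-b, a]] = [[0.8158, 0.1842],
 [0.1842, 0.1491]].

Step 4 — quadratic form (x̄ - mu_0)^T · S^{-1} · (x̄ - mu_0):
  S^{-1} · (x̄ - mu_0) = (0.4211, 0.2456),
  (x̄ - mu_0)^T · [...] = (0.2)·(0.4211) + (1.4)·(0.2456) = 0.4281.

Step 5 — scale by n: T² = 5 · 0.4281 = 2.1404.

T² ≈ 2.1404


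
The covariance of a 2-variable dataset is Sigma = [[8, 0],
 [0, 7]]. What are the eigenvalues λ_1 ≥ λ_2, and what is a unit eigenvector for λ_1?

Step 1 — characteristic polynomial of 2×2 Sigma:
  det(Sigma - λI) = λ² - trace · λ + det = 0.
  trace = 8 + 7 = 15, det = 8·7 - (0)² = 56.
Step 2 — discriminant:
  Δ = trace² - 4·det = 225 - 224 = 1.
Step 3 — eigenvalues:
  λ = (trace ± √Δ)/2 = (15 ± 1)/2,
  λ_1 = 8,  λ_2 = 7.

Step 4 — unit eigenvector for λ_1: Sigma is diagonal, so its eigenvectors are the coordinate axes. λ_1 = 8 is the diagonal entry on the first coordinate axis, hence
  v_1 = (1, 0) (||v_1|| = 1).

λ_1 = 8,  λ_2 = 7;  v_1 ≈ (1, 0)


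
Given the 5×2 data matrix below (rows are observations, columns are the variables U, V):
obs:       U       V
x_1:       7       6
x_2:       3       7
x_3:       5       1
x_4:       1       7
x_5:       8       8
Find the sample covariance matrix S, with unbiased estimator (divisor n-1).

Step 1 — column means:
  mean(U) = (7 + 3 + 5 + 1 + 8) / 5 = 24/5 = 4.8
  mean(V) = (6 + 7 + 1 + 7 + 8) / 5 = 29/5 = 5.8

Step 2 — sample covariance S[i,j] = (1/(n-1)) · Σ_k (x_{k,i} - mean_i) · (x_{k,j} - mean_j), with n-1 = 4.
  S[U,U] = ((2.2)·(2.2) + (-1.8)·(-1.8) + (0.2)·(0.2) + (-3.8)·(-3.8) + (3.2)·(3.2)) / 4 = 32.8/4 = 8.2
  S[U,V] = ((2.2)·(0.2) + (-1.8)·(1.2) + (0.2)·(-4.8) + (-3.8)·(1.2) + (3.2)·(2.2)) / 4 = -0.2/4 = -0.05
  S[V,V] = ((0.2)·(0.2) + (1.2)·(1.2) + (-4.8)·(-4.8) + (1.2)·(1.2) + (2.2)·(2.2)) / 4 = 30.8/4 = 7.7

S is symmetric (S[j,i] = S[i,j]). Assembling:

S = [[8.2, -0.05],
 [-0.05, 7.7]]


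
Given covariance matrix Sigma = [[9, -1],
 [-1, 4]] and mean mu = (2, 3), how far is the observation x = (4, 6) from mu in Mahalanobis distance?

Step 1 — centre the observation: (x - mu) = (2, 3).

Step 2 — invert Sigma. det(Sigma) = 9·4 - (-1)² = 35.
  Sigma^{-1} = (1/det) · [[d, -b], [-b, a]] = [[0.1143, 0.0286],
 [0.0286, 0.2571]].

Step 3 — form the quadratic (x - mu)^T · Sigma^{-1} · (x - mu):
  Sigma^{-1} · (x - mu) = (0.3143, 0.8286).
  (x - mu)^T · [Sigma^{-1} · (x - mu)] = (2)·(0.3143) + (3)·(0.8286) = 3.1143.

Step 4 — take square root: d = √(3.1143) ≈ 1.7647.

d(x, mu) = √(3.1143) ≈ 1.7647


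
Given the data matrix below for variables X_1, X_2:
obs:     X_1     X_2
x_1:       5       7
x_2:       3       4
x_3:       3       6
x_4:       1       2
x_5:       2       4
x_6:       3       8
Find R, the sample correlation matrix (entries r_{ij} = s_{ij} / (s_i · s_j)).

Step 1 — column means:
  mean(X_1) = (5 + 3 + 3 + 1 + 2 + 3) / 6 = 17/6 = 2.8333
  mean(X_2) = (7 + 4 + 6 + 2 + 4 + 8) / 6 = 31/6 = 5.1667

Step 2 — sample variances and covariances s[i,j] = (1/(n-1)) · Σ_k (x_{k,i} - mean_i) · (x_{k,j} - mean_j), with n-1 = 5:
  s[X_1,X_1] = ((2.1667)·(2.1667) + (0.1667)·(0.1667) + (0.1667)·(0.1667) + (-1.8333)·(-1.8333) + (-0.8333)·(-0.8333) + (0.1667)·(0.1667)) / 5 = 8.8333/5 = 1.7667
  s[X_1,X_2] = ((2.1667)·(1.8333) + (0.1667)·(-1.1667) + (0.1667)·(0.8333) + (-1.8333)·(-3.1667) + (-0.8333)·(-1.1667) + (0.1667)·(2.8333)) / 5 = 11.1667/5 = 2.2333
  s[X_2,X_2] = ((1.8333)·(1.8333) + (-1.1667)·(-1.1667) + (0.8333)·(0.8333) + (-3.1667)·(-3.1667) + (-1.1667)·(-1.1667) + (2.8333)·(2.8333)) / 5 = 24.8333/5 = 4.9667
  Sample standard deviations s_i = √(s[i,i]):
  s(X_1) = √(1.7667) = 1.3292
  s(X_2) = √(4.9667) = 2.2286

Step 3 — r_{ij} = s_{ij} / (s_i · s_j):
  r[X_1,X_1] = 1 (diagonal).
  r[X_1,X_2] = 2.2333 / (1.3292 · 2.2286) = 2.2333 / 2.9622 = 0.754
  r[X_2,X_2] = 1 (diagonal).

R is symmetric with unit diagonal. Assembling:

R = [[1, 0.754],
 [0.754, 1]]


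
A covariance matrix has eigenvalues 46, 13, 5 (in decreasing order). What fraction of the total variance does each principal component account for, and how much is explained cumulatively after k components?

Step 1 — total variance = trace(Sigma) = Σ λ_i = 46 + 13 + 5 = 64.

Step 2 — fraction explained by component i = λ_i / Σ λ:
  PC1: 46/64 = 0.7188
  PC2: 13/64 = 0.2031
  PC3: 5/64 = 0.0781

Step 3 — cumulative fraction after k components = (λ_1 + ... + λ_k) / Σ λ:
  k = 1: 46/64 = 0.7188
  k = 2: (46 + 13)/64 = 59/64 = 0.9219
  k = 3: (46 + 13 + 5)/64 = 64/64 = 1

Summary (fraction, with percent):

explained: PC1 0.7188 (71.88%), PC2 0.2031 (20.31%), PC3 0.0781 (7.81%);  cumulative: 0.7188, 0.9219, 1


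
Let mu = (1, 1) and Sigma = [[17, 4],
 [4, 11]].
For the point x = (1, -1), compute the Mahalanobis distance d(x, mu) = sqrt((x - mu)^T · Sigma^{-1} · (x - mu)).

Step 1 — centre the observation: (x - mu) = (0, -2).

Step 2 — invert Sigma. det(Sigma) = 17·11 - (4)² = 171.
  Sigma^{-1} = (1/det) · [[d, -b], [-b, a]] = [[0.0643, -0.0234],
 [-0.0234, 0.0994]].

Step 3 — form the quadratic (x - mu)^T · Sigma^{-1} · (x - mu):
  Sigma^{-1} · (x - mu) = (0.0468, -0.1988).
  (x - mu)^T · [Sigma^{-1} · (x - mu)] = (0)·(0.0468) + (-2)·(-0.1988) = 0.3977.

Step 4 — take square root: d = √(0.3977) ≈ 0.6306.

d(x, mu) = √(0.3977) ≈ 0.6306


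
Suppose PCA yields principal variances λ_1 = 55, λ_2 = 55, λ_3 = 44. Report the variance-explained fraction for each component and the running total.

Step 1 — total variance = trace(Sigma) = Σ λ_i = 55 + 55 + 44 = 154.

Step 2 — fraction explained by component i = λ_i / Σ λ:
  PC1: 55/154 = 0.3571
  PC2: 55/154 = 0.3571
  PC3: 44/154 = 0.2857

Step 3 — cumulative fraction after k components = (λ_1 + ... + λ_k) / Σ λ:
  k = 1: 55/154 = 0.3571
  k = 2: (55 + 55)/154 = 110/154 = 0.7143
  k = 3: (55 + 55 + 44)/154 = 154/154 = 1

Summary (fraction, with percent):

explained: PC1 0.3571 (35.71%), PC2 0.3571 (35.71%), PC3 0.2857 (28.57%);  cumulative: 0.3571, 0.7143, 1


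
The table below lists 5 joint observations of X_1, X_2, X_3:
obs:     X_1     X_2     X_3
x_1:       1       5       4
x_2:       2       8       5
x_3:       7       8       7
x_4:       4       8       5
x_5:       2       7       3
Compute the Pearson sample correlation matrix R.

Step 1 — column means:
  mean(X_1) = (1 + 2 + 7 + 4 + 2) / 5 = 16/5 = 3.2
  mean(X_2) = (5 + 8 + 8 + 8 + 7) / 5 = 36/5 = 7.2
  mean(X_3) = (4 + 5 + 7 + 5 + 3) / 5 = 24/5 = 4.8

Step 2 — sample variances and covariances s[i,j] = (1/(n-1)) · Σ_k (x_{k,i} - mean_i) · (x_{k,j} - mean_j), with n-1 = 4:
  s[X_1,X_1] = ((-2.2)·(-2.2) + (-1.2)·(-1.2) + (3.8)·(3.8) + (0.8)·(0.8) + (-1.2)·(-1.2)) / 4 = 22.8/4 = 5.7
  s[X_1,X_2] = ((-2.2)·(-2.2) + (-1.2)·(0.8) + (3.8)·(0.8) + (0.8)·(0.8) + (-1.2)·(-0.2)) / 4 = 7.8/4 = 1.95
  s[X_1,X_3] = ((-2.2)·(-0.8) + (-1.2)·(0.2) + (3.8)·(2.2) + (0.8)·(0.2) + (-1.2)·(-1.8)) / 4 = 12.2/4 = 3.05
  s[X_2,X_2] = ((-2.2)·(-2.2) + (0.8)·(0.8) + (0.8)·(0.8) + (0.8)·(0.8) + (-0.2)·(-0.2)) / 4 = 6.8/4 = 1.7
  s[X_2,X_3] = ((-2.2)·(-0.8) + (0.8)·(0.2) + (0.8)·(2.2) + (0.8)·(0.2) + (-0.2)·(-1.8)) / 4 = 4.2/4 = 1.05
  s[X_3,X_3] = ((-0.8)·(-0.8) + (0.2)·(0.2) + (2.2)·(2.2) + (0.2)·(0.2) + (-1.8)·(-1.8)) / 4 = 8.8/4 = 2.2
  Sample standard deviations s_i = √(s[i,i]):
  s(X_1) = √(5.7) = 2.3875
  s(X_2) = √(1.7) = 1.3038
  s(X_3) = √(2.2) = 1.4832

Step 3 — r_{ij} = s_{ij} / (s_i · s_j):
  r[X_1,X_1] = 1 (diagonal).
  r[X_1,X_2] = 1.95 / (2.3875 · 1.3038) = 1.95 / 3.1129 = 0.6264
  r[X_1,X_3] = 3.05 / (2.3875 · 1.4832) = 3.05 / 3.5412 = 0.8613
  r[X_2,X_2] = 1 (diagonal).
  r[X_2,X_3] = 1.05 / (1.3038 · 1.4832) = 1.05 / 1.9339 = 0.5429
  r[X_3,X_3] = 1 (diagonal).

R is symmetric with unit diagonal. Assembling:

R = [[1, 0.6264, 0.8613],
 [0.6264, 1, 0.5429],
 [0.8613, 0.5429, 1]]


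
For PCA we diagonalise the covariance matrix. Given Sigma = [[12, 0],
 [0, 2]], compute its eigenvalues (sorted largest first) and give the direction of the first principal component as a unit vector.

Step 1 — characteristic polynomial of 2×2 Sigma:
  det(Sigma - λI) = λ² - trace · λ + det = 0.
  trace = 12 + 2 = 14, det = 12·2 - (0)² = 24.
Step 2 — discriminant:
  Δ = trace² - 4·det = 196 - 96 = 100.
Step 3 — eigenvalues:
  λ = (trace ± √Δ)/2 = (14 ± 10)/2,
  λ_1 = 12,  λ_2 = 2.

Step 4 — unit eigenvector for λ_1: Sigma is diagonal, so its eigenvectors are the coordinate axes. λ_1 = 12 is the diagonal entry on the first coordinate axis, hence
  v_1 = (1, 0) (||v_1|| = 1).

λ_1 = 12,  λ_2 = 2;  v_1 ≈ (1, 0)


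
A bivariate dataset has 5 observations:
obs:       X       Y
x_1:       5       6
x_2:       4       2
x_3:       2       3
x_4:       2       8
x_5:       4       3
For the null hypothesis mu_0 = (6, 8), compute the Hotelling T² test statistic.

Step 1 — sample mean vector:
  mean(X) = (5 + 4 + 2 + 2 + 4) / 5 = 17/5 = 3.4
  mean(Y) = (6 + 2 + 3 + 8 + 3) / 5 = 22/5 = 4.4
  x̄ = (3.4, 4.4),  deviation x̄ - mu_0 = (3.4, 4.4) - (6, 8) = (-2.6, -3.6).

Step 2 — sample covariance matrix, S[i,j] = (1/(n-1)) · Σ_k (x_{k,i} - mean_i) · (x_{k,j} - mean_j), divisor n-1 = 4:
  S[X,X] = ((1.6)·(1.6) + (0.6)·(0.6) + (-1.4)·(-1.4) + (-1.4)·(-1.4) + (0.6)·(0.6)) / 4 = 7.2/4 = 1.8
  S[X,Y] = ((1.6)·(1.6) + (0.6)·(-2.4) + (-1.4)·(-1.4) + (-1.4)·(3.6) + (0.6)·(-1.4)) / 4 = -2.8/4 = -0.7
  S[Y,Y] = ((1.6)·(1.6) + (-2.4)·(-2.4) + (-1.4)·(-1.4) + (3.6)·(3.6) + (-1.4)·(-1.4)) / 4 = 25.2/4 = 6.3
  S = [[1.8, -0.7],
 [-0.7, 6.3]].

Step 3 — invert S. det(S) = 1.8·6.3 - (-0.7)² = 10.85.
  S^{-1} = (1/det) · [[d, -b], [-b, a]] = [[0.5806, 0.0645],
 [0.0645, 0.1659]].

Step 4 — quadratic form (x̄ - mu_0)^T · S^{-1} · (x̄ - mu_0):
  S^{-1} · (x̄ - mu_0) = (-1.7419, -0.765),
  (x̄ - mu_0)^T · [...] = (-2.6)·(-1.7419) + (-3.6)·(-0.765) = 7.2829.

Step 5 — scale by n: T² = 5 · 7.2829 = 36.4147.

T² ≈ 36.4147


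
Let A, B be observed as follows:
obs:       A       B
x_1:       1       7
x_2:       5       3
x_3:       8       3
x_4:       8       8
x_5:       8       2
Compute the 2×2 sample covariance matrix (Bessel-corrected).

Step 1 — column means:
  mean(A) = (1 + 5 + 8 + 8 + 8) / 5 = 30/5 = 6
  mean(B) = (7 + 3 + 3 + 8 + 2) / 5 = 23/5 = 4.6

Step 2 — sample covariance S[i,j] = (1/(n-1)) · Σ_k (x_{k,i} - mean_i) · (x_{k,j} - mean_j), with n-1 = 4.
  S[A,A] = ((-5)·(-5) + (-1)·(-1) + (2)·(2) + (2)·(2) + (2)·(2)) / 4 = 38/4 = 9.5
  S[A,B] = ((-5)·(2.4) + (-1)·(-1.6) + (2)·(-1.6) + (2)·(3.4) + (2)·(-2.6)) / 4 = -12/4 = -3
  S[B,B] = ((2.4)·(2.4) + (-1.6)·(-1.6) + (-1.6)·(-1.6) + (3.4)·(3.4) + (-2.6)·(-2.6)) / 4 = 29.2/4 = 7.3

S is symmetric (S[j,i] = S[i,j]). Assembling:

S = [[9.5, -3],
 [-3, 7.3]]


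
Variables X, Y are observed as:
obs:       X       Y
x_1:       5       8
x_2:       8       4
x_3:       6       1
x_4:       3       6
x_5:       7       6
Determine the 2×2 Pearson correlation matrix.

Step 1 — column means:
  mean(X) = (5 + 8 + 6 + 3 + 7) / 5 = 29/5 = 5.8
  mean(Y) = (8 + 4 + 1 + 6 + 6) / 5 = 25/5 = 5

Step 2 — sample variances and covariances s[i,j] = (1/(n-1)) · Σ_k (x_{k,i} - mean_i) · (x_{k,j} - mean_j), with n-1 = 4:
  s[X,X] = ((-0.8)·(-0.8) + (2.2)·(2.2) + (0.2)·(0.2) + (-2.8)·(-2.8) + (1.2)·(1.2)) / 4 = 14.8/4 = 3.7
  s[X,Y] = ((-0.8)·(3) + (2.2)·(-1) + (0.2)·(-4) + (-2.8)·(1) + (1.2)·(1)) / 4 = -7/4 = -1.75
  s[Y,Y] = ((3)·(3) + (-1)·(-1) + (-4)·(-4) + (1)·(1) + (1)·(1)) / 4 = 28/4 = 7
  Sample standard deviations s_i = √(s[i,i]):
  s(X) = √(3.7) = 1.9235
  s(Y) = √(7) = 2.6458

Step 3 — r_{ij} = s_{ij} / (s_i · s_j):
  r[X,X] = 1 (diagonal).
  r[X,Y] = -1.75 / (1.9235 · 2.6458) = -1.75 / 5.0892 = -0.3439
  r[Y,Y] = 1 (diagonal).

R is symmetric with unit diagonal. Assembling:

R = [[1, -0.3439],
 [-0.3439, 1]]


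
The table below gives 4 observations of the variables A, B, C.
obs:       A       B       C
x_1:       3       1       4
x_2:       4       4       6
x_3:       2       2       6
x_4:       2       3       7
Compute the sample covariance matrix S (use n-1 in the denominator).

Step 1 — column means:
  mean(A) = (3 + 4 + 2 + 2) / 4 = 11/4 = 2.75
  mean(B) = (1 + 4 + 2 + 3) / 4 = 10/4 = 2.5
  mean(C) = (4 + 6 + 6 + 7) / 4 = 23/4 = 5.75

Step 2 — sample covariance S[i,j] = (1/(n-1)) · Σ_k (x_{k,i} - mean_i) · (x_{k,j} - mean_j), with n-1 = 3.
  S[A,A] = ((0.25)·(0.25) + (1.25)·(1.25) + (-0.75)·(-0.75) + (-0.75)·(-0.75)) / 3 = 2.75/3 = 0.9167
  S[A,B] = ((0.25)·(-1.5) + (1.25)·(1.5) + (-0.75)·(-0.5) + (-0.75)·(0.5)) / 3 = 1.5/3 = 0.5
  S[A,C] = ((0.25)·(-1.75) + (1.25)·(0.25) + (-0.75)·(0.25) + (-0.75)·(1.25)) / 3 = -1.25/3 = -0.4167
  S[B,B] = ((-1.5)·(-1.5) + (1.5)·(1.5) + (-0.5)·(-0.5) + (0.5)·(0.5)) / 3 = 5/3 = 1.6667
  S[B,C] = ((-1.5)·(-1.75) + (1.5)·(0.25) + (-0.5)·(0.25) + (0.5)·(1.25)) / 3 = 3.5/3 = 1.1667
  S[C,C] = ((-1.75)·(-1.75) + (0.25)·(0.25) + (0.25)·(0.25) + (1.25)·(1.25)) / 3 = 4.75/3 = 1.5833

S is symmetric (S[j,i] = S[i,j]). Assembling:

S = [[0.9167, 0.5, -0.4167],
 [0.5, 1.6667, 1.1667],
 [-0.4167, 1.1667, 1.5833]]


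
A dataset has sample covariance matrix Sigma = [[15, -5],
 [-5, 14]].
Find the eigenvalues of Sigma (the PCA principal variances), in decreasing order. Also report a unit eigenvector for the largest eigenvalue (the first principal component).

Step 1 — characteristic polynomial of 2×2 Sigma:
  det(Sigma - λI) = λ² - trace · λ + det = 0.
  trace = 15 + 14 = 29, det = 15·14 - (-5)² = 185.
Step 2 — discriminant:
  Δ = trace² - 4·det = 841 - 740 = 101.
Step 3 — eigenvalues:
  λ = (trace ± √Δ)/2 = (29 ± 10.0499)/2,
  λ_1 = 19.5249,  λ_2 = 9.4751.

Step 4 — unit eigenvector for λ_1: solve (Sigma - λ_1 I)v = 0. First row:
  (15 - 19.5249)·v_x + (-5)·v_y = 0, i.e. (-4.5249)·v_x + (-5)·v_y = 0,
  so v ∝ (b, λ_1 - a) = (-5, 4.5249); multiply by -1 so the first entry is positive: u = (5, -4.5249).
  ||u|| = √((5)² + (-4.5249)²) = √(45.4751) ≈ 6.7435,
  v_1 = u/||u|| ≈ (0.7415, -0.671) (||v_1|| = 1).

λ_1 = 19.5249,  λ_2 = 9.4751;  v_1 ≈ (0.7415, -0.671)


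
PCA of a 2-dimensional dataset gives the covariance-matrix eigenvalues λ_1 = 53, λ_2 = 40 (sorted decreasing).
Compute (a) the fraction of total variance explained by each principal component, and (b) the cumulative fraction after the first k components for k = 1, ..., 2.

Step 1 — total variance = trace(Sigma) = Σ λ_i = 53 + 40 = 93.

Step 2 — fraction explained by component i = λ_i / Σ λ:
  PC1: 53/93 = 0.5699
  PC2: 40/93 = 0.4301

Step 3 — cumulative fraction after k components = (λ_1 + ... + λ_k) / Σ λ:
  k = 1: 53/93 = 0.5699
  k = 2: (53 + 40)/93 = 93/93 = 1

Summary (fraction, with percent):

explained: PC1 0.5699 (56.99%), PC2 0.4301 (43.01%);  cumulative: 0.5699, 1


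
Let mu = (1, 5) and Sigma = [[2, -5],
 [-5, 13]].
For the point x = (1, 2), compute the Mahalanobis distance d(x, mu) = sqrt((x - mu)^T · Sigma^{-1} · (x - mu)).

Step 1 — centre the observation: (x - mu) = (0, -3).

Step 2 — invert Sigma. det(Sigma) = 2·13 - (-5)² = 1.
  Sigma^{-1} = (1/det) · [[d, -b], [-b, a]] = [[13, 5],
 [5, 2]].

Step 3 — form the quadratic (x - mu)^T · Sigma^{-1} · (x - mu):
  Sigma^{-1} · (x - mu) = (-15, -6).
  (x - mu)^T · [Sigma^{-1} · (x - mu)] = (0)·(-15) + (-3)·(-6) = 18.

Step 4 — take square root: d = √(18) ≈ 4.2426.

d(x, mu) = √(18) ≈ 4.2426


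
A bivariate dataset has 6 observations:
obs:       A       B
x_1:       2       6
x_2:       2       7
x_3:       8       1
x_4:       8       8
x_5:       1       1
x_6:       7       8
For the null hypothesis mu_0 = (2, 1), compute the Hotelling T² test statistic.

Step 1 — sample mean vector:
  mean(A) = (2 + 2 + 8 + 8 + 1 + 7) / 6 = 28/6 = 4.6667
  mean(B) = (6 + 7 + 1 + 8 + 1 + 8) / 6 = 31/6 = 5.1667
  x̄ = (4.6667, 5.1667),  deviation x̄ - mu_0 = (4.6667, 5.1667) - (2, 1) = (2.6667, 4.1667).

Step 2 — sample covariance matrix, S[i,j] = (1/(n-1)) · Σ_k (x_{k,i} - mean_i) · (x_{k,j} - mean_j), divisor n-1 = 5:
  S[A,A] = ((-2.6667)·(-2.6667) + (-2.6667)·(-2.6667) + (3.3333)·(3.3333) + (3.3333)·(3.3333) + (-3.6667)·(-3.6667) + (2.3333)·(2.3333)) / 5 = 55.3333/5 = 11.0667
  S[A,B] = ((-2.6667)·(0.8333) + (-2.6667)·(1.8333) + (3.3333)·(-4.1667) + (3.3333)·(2.8333) + (-3.6667)·(-4.1667) + (2.3333)·(2.8333)) / 5 = 10.3333/5 = 2.0667
  S[B,B] = ((0.8333)·(0.8333) + (1.8333)·(1.8333) + (-4.1667)·(-4.1667) + (2.8333)·(2.8333) + (-4.1667)·(-4.1667) + (2.8333)·(2.8333)) / 5 = 54.8333/5 = 10.9667
  S = [[11.0667, 2.0667],
 [2.0667, 10.9667]].

Step 3 — invert S. det(S) = 11.0667·10.9667 - (2.0667)² = 117.0933.
  S^{-1} = (1/det) · [[d, -b], [-b, a]] = [[0.0937, -0.0176],
 [-0.0176, 0.0945]].

Step 4 — quadratic form (x̄ - mu_0)^T · S^{-1} · (x̄ - mu_0):
  S^{-1} · (x̄ - mu_0) = (0.1762, 0.3467),
  (x̄ - mu_0)^T · [...] = (2.6667)·(0.1762) + (4.1667)·(0.3467) = 1.9146.

Step 5 — scale by n: T² = 6 · 1.9146 = 11.4877.

T² ≈ 11.4877


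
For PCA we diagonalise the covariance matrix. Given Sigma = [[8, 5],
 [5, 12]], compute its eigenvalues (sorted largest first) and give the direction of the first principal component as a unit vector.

Step 1 — characteristic polynomial of 2×2 Sigma:
  det(Sigma - λI) = λ² - trace · λ + det = 0.
  trace = 8 + 12 = 20, det = 8·12 - (5)² = 71.
Step 2 — discriminant:
  Δ = trace² - 4·det = 400 - 284 = 116.
Step 3 — eigenvalues:
  λ = (trace ± √Δ)/2 = (20 ± 10.7703)/2,
  λ_1 = 15.3852,  λ_2 = 4.6148.

Step 4 — unit eigenvector for λ_1: solve (Sigma - λ_1 I)v = 0. First row:
  (8 - 15.3852)·v_x + (5)·v_y = 0, i.e. (-7.3852)·v_x + (5)·v_y = 0,
  so v ∝ (b, λ_1 - a) = (5, 7.3852) = u.
  ||u|| = √((5)² + (7.3852)²) = √(79.5407) ≈ 8.9186,
  v_1 = u/||u|| ≈ (0.5606, 0.8281) (||v_1|| = 1).

λ_1 = 15.3852,  λ_2 = 4.6148;  v_1 ≈ (0.5606, 0.8281)


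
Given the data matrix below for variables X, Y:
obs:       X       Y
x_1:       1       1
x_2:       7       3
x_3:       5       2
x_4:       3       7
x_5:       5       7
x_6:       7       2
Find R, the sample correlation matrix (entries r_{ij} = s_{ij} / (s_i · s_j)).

Step 1 — column means:
  mean(X) = (1 + 7 + 5 + 3 + 5 + 7) / 6 = 28/6 = 4.6667
  mean(Y) = (1 + 3 + 2 + 7 + 7 + 2) / 6 = 22/6 = 3.6667

Step 2 — sample variances and covariances s[i,j] = (1/(n-1)) · Σ_k (x_{k,i} - mean_i) · (x_{k,j} - mean_j), with n-1 = 5:
  s[X,X] = ((-3.6667)·(-3.6667) + (2.3333)·(2.3333) + (0.3333)·(0.3333) + (-1.6667)·(-1.6667) + (0.3333)·(0.3333) + (2.3333)·(2.3333)) / 5 = 27.3333/5 = 5.4667
  s[X,Y] = ((-3.6667)·(-2.6667) + (2.3333)·(-0.6667) + (0.3333)·(-1.6667) + (-1.6667)·(3.3333) + (0.3333)·(3.3333) + (2.3333)·(-1.6667)) / 5 = -0.6667/5 = -0.1333
  s[Y,Y] = ((-2.6667)·(-2.6667) + (-0.6667)·(-0.6667) + (-1.6667)·(-1.6667) + (3.3333)·(3.3333) + (3.3333)·(3.3333) + (-1.6667)·(-1.6667)) / 5 = 35.3333/5 = 7.0667
  Sample standard deviations s_i = √(s[i,i]):
  s(X) = √(5.4667) = 2.3381
  s(Y) = √(7.0667) = 2.6583

Step 3 — r_{ij} = s_{ij} / (s_i · s_j):
  r[X,X] = 1 (diagonal).
  r[X,Y] = -0.1333 / (2.3381 · 2.6583) = -0.1333 / 6.2154 = -0.0215
  r[Y,Y] = 1 (diagonal).

R is symmetric with unit diagonal. Assembling:

R = [[1, -0.0215],
 [-0.0215, 1]]


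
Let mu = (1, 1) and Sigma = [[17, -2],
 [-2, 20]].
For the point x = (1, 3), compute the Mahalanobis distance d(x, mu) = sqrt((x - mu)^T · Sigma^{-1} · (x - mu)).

Step 1 — centre the observation: (x - mu) = (0, 2).

Step 2 — invert Sigma. det(Sigma) = 17·20 - (-2)² = 336.
  Sigma^{-1} = (1/det) · [[d, -b], [-b, a]] = [[0.0595, 0.006],
 [0.006, 0.0506]].

Step 3 — form the quadratic (x - mu)^T · Sigma^{-1} · (x - mu):
  Sigma^{-1} · (x - mu) = (0.0119, 0.1012).
  (x - mu)^T · [Sigma^{-1} · (x - mu)] = (0)·(0.0119) + (2)·(0.1012) = 0.2024.

Step 4 — take square root: d = √(0.2024) ≈ 0.4499.

d(x, mu) = √(0.2024) ≈ 0.4499


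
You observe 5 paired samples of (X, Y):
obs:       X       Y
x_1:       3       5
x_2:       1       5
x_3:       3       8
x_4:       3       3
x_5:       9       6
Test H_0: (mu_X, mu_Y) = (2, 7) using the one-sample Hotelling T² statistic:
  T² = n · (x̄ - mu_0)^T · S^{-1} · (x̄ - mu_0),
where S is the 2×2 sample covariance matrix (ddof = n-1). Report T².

Step 1 — sample mean vector:
  mean(X) = (3 + 1 + 3 + 3 + 9) / 5 = 19/5 = 3.8
  mean(Y) = (5 + 5 + 8 + 3 + 6) / 5 = 27/5 = 5.4
  x̄ = (3.8, 5.4),  deviation x̄ - mu_0 = (3.8, 5.4) - (2, 7) = (1.8, -1.6).

Step 2 — sample covariance matrix, S[i,j] = (1/(n-1)) · Σ_k (x_{k,i} - mean_i) · (x_{k,j} - mean_j), divisor n-1 = 4:
  S[X,X] = ((-0.8)·(-0.8) + (-2.8)·(-2.8) + (-0.8)·(-0.8) + (-0.8)·(-0.8) + (5.2)·(5.2)) / 4 = 36.8/4 = 9.2
  S[X,Y] = ((-0.8)·(-0.4) + (-2.8)·(-0.4) + (-0.8)·(2.6) + (-0.8)·(-2.4) + (5.2)·(0.6)) / 4 = 4.4/4 = 1.1
  S[Y,Y] = ((-0.4)·(-0.4) + (-0.4)·(-0.4) + (2.6)·(2.6) + (-2.4)·(-2.4) + (0.6)·(0.6)) / 4 = 13.2/4 = 3.3
  S = [[9.2, 1.1],
 [1.1, 3.3]].

Step 3 — invert S. det(S) = 9.2·3.3 - (1.1)² = 29.15.
  S^{-1} = (1/det) · [[d, -b], [-b, a]] = [[0.1132, -0.0377],
 [-0.0377, 0.3156]].

Step 4 — quadratic form (x̄ - mu_0)^T · S^{-1} · (x̄ - mu_0):
  S^{-1} · (x̄ - mu_0) = (0.2642, -0.5729),
  (x̄ - mu_0)^T · [...] = (1.8)·(0.2642) + (-1.6)·(-0.5729) = 1.3921.

Step 5 — scale by n: T² = 5 · 1.3921 = 6.9605.

T² ≈ 6.9605


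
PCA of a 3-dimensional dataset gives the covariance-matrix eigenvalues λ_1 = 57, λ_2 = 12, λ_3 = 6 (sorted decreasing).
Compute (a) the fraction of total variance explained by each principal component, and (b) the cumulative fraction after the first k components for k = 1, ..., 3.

Step 1 — total variance = trace(Sigma) = Σ λ_i = 57 + 12 + 6 = 75.

Step 2 — fraction explained by component i = λ_i / Σ λ:
  PC1: 57/75 = 0.76
  PC2: 12/75 = 0.16
  PC3: 6/75 = 0.08

Step 3 — cumulative fraction after k components = (λ_1 + ... + λ_k) / Σ λ:
  k = 1: 57/75 = 0.76
  k = 2: (57 + 12)/75 = 69/75 = 0.92
  k = 3: (57 + 12 + 6)/75 = 75/75 = 1

Summary (fraction, with percent):

explained: PC1 0.76 (76%), PC2 0.16 (16%), PC3 0.08 (8%);  cumulative: 0.76, 0.92, 1


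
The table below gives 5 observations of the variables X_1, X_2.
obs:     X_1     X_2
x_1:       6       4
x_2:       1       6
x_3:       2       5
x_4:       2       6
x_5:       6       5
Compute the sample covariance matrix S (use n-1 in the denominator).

Step 1 — column means:
  mean(X_1) = (6 + 1 + 2 + 2 + 6) / 5 = 17/5 = 3.4
  mean(X_2) = (4 + 6 + 5 + 6 + 5) / 5 = 26/5 = 5.2

Step 2 — sample covariance S[i,j] = (1/(n-1)) · Σ_k (x_{k,i} - mean_i) · (x_{k,j} - mean_j), with n-1 = 4.
  S[X_1,X_1] = ((2.6)·(2.6) + (-2.4)·(-2.4) + (-1.4)·(-1.4) + (-1.4)·(-1.4) + (2.6)·(2.6)) / 4 = 23.2/4 = 5.8
  S[X_1,X_2] = ((2.6)·(-1.2) + (-2.4)·(0.8) + (-1.4)·(-0.2) + (-1.4)·(0.8) + (2.6)·(-0.2)) / 4 = -6.4/4 = -1.6
  S[X_2,X_2] = ((-1.2)·(-1.2) + (0.8)·(0.8) + (-0.2)·(-0.2) + (0.8)·(0.8) + (-0.2)·(-0.2)) / 4 = 2.8/4 = 0.7

S is symmetric (S[j,i] = S[i,j]). Assembling:

S = [[5.8, -1.6],
 [-1.6, 0.7]]


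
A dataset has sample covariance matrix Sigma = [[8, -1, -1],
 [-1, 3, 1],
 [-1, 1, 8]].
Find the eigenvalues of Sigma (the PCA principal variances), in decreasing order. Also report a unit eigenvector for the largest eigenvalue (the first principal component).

Step 1 — characteristic polynomial p(λ) = det(λI - Sigma) = λ³ - tr·λ² + c_1·λ - det, where tr = trace, c_1 = sum of the principal 2×2 minors, det = det(Sigma):
  tr = 8 + 3 + 8 = 19,
  c_1 = (8·3 - (-1)²) + (8·8 - (-1)²) + (3·8 - (1)²) = 23 + 63 + 23 = 109,
  det = 8·(3·8 - (1)²) - (-1)·((-1)·8 - (1)·(-1)) + (-1)·((-1)·(1) - 3·(-1)) = 8·(23) - (-1)·(-7) + (-1)·(2) = 175.
  So p(λ) = λ³ - 19λ² + 109λ - 175.
Step 2 — look for an integer root (rational root theorem: any rational root is an integer divisor of 175). Testing λ = 7:
  p(7) = 343 - 931 + 763 - 175 = 0  ✓
  Dividing out (λ - 7): p(λ) = (λ - 7)(λ² - 12λ + 25).
Step 3 — remaining eigenvalues from the quadratic λ² - 12λ + 25 = 0:
  Δ = 12² - 4·25 = 144 - 100 = 44,  λ = (12 ± √44)/2 = (12 ± 6.6332)/2 ≈ 9.3166 or 2.6834.
  Sorted: λ_1 = 9.3166,  λ_2 = 7,  λ_3 = 2.6834  (check: sum = 19 = tr ✓).

Step 4 — unit eigenvector for λ_1 ≈ 9.3166: v spans the null space of (Sigma - λ_1 I), whose rows are
  r_1 = (-1.3166, -1, -1),  r_2 = (-1, -6.3166, 1),  r_3 = (-1, 1, -1.3166).
  v is orthogonal to every row, so take v ∝ r_1 × r_2 = ((-1)·(1) - (-1)·(-6.3166), (-1)·(-1) - (-1.3166)·(1), (-1.3166)·(-6.3166) - (-1)·(-1)) ≈ (-7.3166, 2.3166, 7.3166).
  Rescale (multiply by -1 so the first nonzero entry is positive): u = (7.3166, -2.3166, -7.3166).
  ||u|| = √((7.3166)² + (-2.3166)² + (-7.3166)²) = √(112.4327) ≈ 10.6034,  v_1 = u/||u|| ≈ (0.69, -0.2185, -0.69) (||v_1|| = 1).

λ_1 = 9.3166,  λ_2 = 7,  λ_3 = 2.6834;  v_1 ≈ (0.69, -0.2185, -0.69)


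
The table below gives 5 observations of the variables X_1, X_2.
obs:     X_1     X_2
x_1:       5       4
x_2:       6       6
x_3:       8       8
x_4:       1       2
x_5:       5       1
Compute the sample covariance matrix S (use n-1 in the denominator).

Step 1 — column means:
  mean(X_1) = (5 + 6 + 8 + 1 + 5) / 5 = 25/5 = 5
  mean(X_2) = (4 + 6 + 8 + 2 + 1) / 5 = 21/5 = 4.2

Step 2 — sample covariance S[i,j] = (1/(n-1)) · Σ_k (x_{k,i} - mean_i) · (x_{k,j} - mean_j), with n-1 = 4.
  S[X_1,X_1] = ((0)·(0) + (1)·(1) + (3)·(3) + (-4)·(-4) + (0)·(0)) / 4 = 26/4 = 6.5
  S[X_1,X_2] = ((0)·(-0.2) + (1)·(1.8) + (3)·(3.8) + (-4)·(-2.2) + (0)·(-3.2)) / 4 = 22/4 = 5.5
  S[X_2,X_2] = ((-0.2)·(-0.2) + (1.8)·(1.8) + (3.8)·(3.8) + (-2.2)·(-2.2) + (-3.2)·(-3.2)) / 4 = 32.8/4 = 8.2

S is symmetric (S[j,i] = S[i,j]). Assembling:

S = [[6.5, 5.5],
 [5.5, 8.2]]


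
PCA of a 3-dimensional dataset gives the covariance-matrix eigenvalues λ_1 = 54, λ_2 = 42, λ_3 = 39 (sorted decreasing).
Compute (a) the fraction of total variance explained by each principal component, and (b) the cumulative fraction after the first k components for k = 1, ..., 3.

Step 1 — total variance = trace(Sigma) = Σ λ_i = 54 + 42 + 39 = 135.

Step 2 — fraction explained by component i = λ_i / Σ λ:
  PC1: 54/135 = 0.4
  PC2: 42/135 = 0.3111
  PC3: 39/135 = 0.2889

Step 3 — cumulative fraction after k components = (λ_1 + ... + λ_k) / Σ λ:
  k = 1: 54/135 = 0.4
  k = 2: (54 + 42)/135 = 96/135 = 0.7111
  k = 3: (54 + 42 + 39)/135 = 135/135 = 1

Summary (fraction, with percent):

explained: PC1 0.4 (40%), PC2 0.3111 (31.11%), PC3 0.2889 (28.89%);  cumulative: 0.4, 0.7111, 1


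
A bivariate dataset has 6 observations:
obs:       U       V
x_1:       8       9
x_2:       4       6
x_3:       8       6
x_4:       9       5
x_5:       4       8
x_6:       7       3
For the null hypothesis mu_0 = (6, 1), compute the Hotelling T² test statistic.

Step 1 — sample mean vector:
  mean(U) = (8 + 4 + 8 + 9 + 4 + 7) / 6 = 40/6 = 6.6667
  mean(V) = (9 + 6 + 6 + 5 + 8 + 3) / 6 = 37/6 = 6.1667
  x̄ = (6.6667, 6.1667),  deviation x̄ - mu_0 = (6.6667, 6.1667) - (6, 1) = (0.6667, 5.1667).

Step 2 — sample covariance matrix, S[i,j] = (1/(n-1)) · Σ_k (x_{k,i} - mean_i) · (x_{k,j} - mean_j), divisor n-1 = 5:
  S[U,U] = ((1.3333)·(1.3333) + (-2.6667)·(-2.6667) + (1.3333)·(1.3333) + (2.3333)·(2.3333) + (-2.6667)·(-2.6667) + (0.3333)·(0.3333)) / 5 = 23.3333/5 = 4.6667
  S[U,V] = ((1.3333)·(2.8333) + (-2.6667)·(-0.1667) + (1.3333)·(-0.1667) + (2.3333)·(-1.1667) + (-2.6667)·(1.8333) + (0.3333)·(-3.1667)) / 5 = -4.6667/5 = -0.9333
  S[V,V] = ((2.8333)·(2.8333) + (-0.1667)·(-0.1667) + (-0.1667)·(-0.1667) + (-1.1667)·(-1.1667) + (1.8333)·(1.8333) + (-3.1667)·(-3.1667)) / 5 = 22.8333/5 = 4.5667
  S = [[4.6667, -0.9333],
 [-0.9333, 4.5667]].

Step 3 — invert S. det(S) = 4.6667·4.5667 - (-0.9333)² = 20.44.
  S^{-1} = (1/det) · [[d, -b], [-b, a]] = [[0.2234, 0.0457],
 [0.0457, 0.2283]].

Step 4 — quadratic form (x̄ - mu_0)^T · S^{-1} · (x̄ - mu_0):
  S^{-1} · (x̄ - mu_0) = (0.3849, 1.21),
  (x̄ - mu_0)^T · [...] = (0.6667)·(0.3849) + (5.1667)·(1.21) = 6.5085.

Step 5 — scale by n: T² = 6 · 6.5085 = 39.0509.

T² ≈ 39.0509


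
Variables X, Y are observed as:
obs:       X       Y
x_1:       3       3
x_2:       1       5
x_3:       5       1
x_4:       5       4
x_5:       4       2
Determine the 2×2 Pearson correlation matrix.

Step 1 — column means:
  mean(X) = (3 + 1 + 5 + 5 + 4) / 5 = 18/5 = 3.6
  mean(Y) = (3 + 5 + 1 + 4 + 2) / 5 = 15/5 = 3

Step 2 — sample variances and covariances s[i,j] = (1/(n-1)) · Σ_k (x_{k,i} - mean_i) · (x_{k,j} - mean_j), with n-1 = 4:
  s[X,X] = ((-0.6)·(-0.6) + (-2.6)·(-2.6) + (1.4)·(1.4) + (1.4)·(1.4) + (0.4)·(0.4)) / 4 = 11.2/4 = 2.8
  s[X,Y] = ((-0.6)·(0) + (-2.6)·(2) + (1.4)·(-2) + (1.4)·(1) + (0.4)·(-1)) / 4 = -7/4 = -1.75
  s[Y,Y] = ((0)·(0) + (2)·(2) + (-2)·(-2) + (1)·(1) + (-1)·(-1)) / 4 = 10/4 = 2.5
  Sample standard deviations s_i = √(s[i,i]):
  s(X) = √(2.8) = 1.6733
  s(Y) = √(2.5) = 1.5811

Step 3 — r_{ij} = s_{ij} / (s_i · s_j):
  r[X,X] = 1 (diagonal).
  r[X,Y] = -1.75 / (1.6733 · 1.5811) = -1.75 / 2.6458 = -0.6614
  r[Y,Y] = 1 (diagonal).

R is symmetric with unit diagonal. Assembling:

R = [[1, -0.6614],
 [-0.6614, 1]]


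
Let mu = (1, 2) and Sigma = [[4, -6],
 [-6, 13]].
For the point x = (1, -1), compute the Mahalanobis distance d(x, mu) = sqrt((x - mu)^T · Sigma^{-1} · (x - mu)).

Step 1 — centre the observation: (x - mu) = (0, -3).

Step 2 — invert Sigma. det(Sigma) = 4·13 - (-6)² = 16.
  Sigma^{-1} = (1/det) · [[d, -b], [-b, a]] = [[0.8125, 0.375],
 [0.375, 0.25]].

Step 3 — form the quadratic (x - mu)^T · Sigma^{-1} · (x - mu):
  Sigma^{-1} · (x - mu) = (-1.125, -0.75).
  (x - mu)^T · [Sigma^{-1} · (x - mu)] = (0)·(-1.125) + (-3)·(-0.75) = 2.25.

Step 4 — take square root: d = √(2.25) ≈ 1.5.

d(x, mu) = √(2.25) ≈ 1.5


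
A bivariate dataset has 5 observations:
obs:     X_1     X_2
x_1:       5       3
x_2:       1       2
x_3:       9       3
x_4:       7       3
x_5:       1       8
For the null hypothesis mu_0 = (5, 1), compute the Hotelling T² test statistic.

Step 1 — sample mean vector:
  mean(X_1) = (5 + 1 + 9 + 7 + 1) / 5 = 23/5 = 4.6
  mean(X_2) = (3 + 2 + 3 + 3 + 8) / 5 = 19/5 = 3.8
  x̄ = (4.6, 3.8),  deviation x̄ - mu_0 = (4.6, 3.8) - (5, 1) = (-0.4, 2.8).

Step 2 — sample covariance matrix, S[i,j] = (1/(n-1)) · Σ_k (x_{k,i} - mean_i) · (x_{k,j} - mean_j), divisor n-1 = 4:
  S[X_1,X_1] = ((0.4)·(0.4) + (-3.6)·(-3.6) + (4.4)·(4.4) + (2.4)·(2.4) + (-3.6)·(-3.6)) / 4 = 51.2/4 = 12.8
  S[X_1,X_2] = ((0.4)·(-0.8) + (-3.6)·(-1.8) + (4.4)·(-0.8) + (2.4)·(-0.8) + (-3.6)·(4.2)) / 4 = -14.4/4 = -3.6
  S[X_2,X_2] = ((-0.8)·(-0.8) + (-1.8)·(-1.8) + (-0.8)·(-0.8) + (-0.8)·(-0.8) + (4.2)·(4.2)) / 4 = 22.8/4 = 5.7
  S = [[12.8, -3.6],
 [-3.6, 5.7]].

Step 3 — invert S. det(S) = 12.8·5.7 - (-3.6)² = 60.
  S^{-1} = (1/det) · [[d, -b], [-b, a]] = [[0.095, 0.06],
 [0.06, 0.2133]].

Step 4 — quadratic form (x̄ - mu_0)^T · S^{-1} · (x̄ - mu_0):
  S^{-1} · (x̄ - mu_0) = (0.13, 0.5733),
  (x̄ - mu_0)^T · [...] = (-0.4)·(0.13) + (2.8)·(0.5733) = 1.5533.

Step 5 — scale by n: T² = 5 · 1.5533 = 7.7667.

T² ≈ 7.7667


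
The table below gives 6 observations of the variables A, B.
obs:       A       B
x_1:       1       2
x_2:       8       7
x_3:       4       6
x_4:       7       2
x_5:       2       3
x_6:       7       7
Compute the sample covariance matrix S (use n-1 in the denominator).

Step 1 — column means:
  mean(A) = (1 + 8 + 4 + 7 + 2 + 7) / 6 = 29/6 = 4.8333
  mean(B) = (2 + 7 + 6 + 2 + 3 + 7) / 6 = 27/6 = 4.5

Step 2 — sample covariance S[i,j] = (1/(n-1)) · Σ_k (x_{k,i} - mean_i) · (x_{k,j} - mean_j), with n-1 = 5.
  S[A,A] = ((-3.8333)·(-3.8333) + (3.1667)·(3.1667) + (-0.8333)·(-0.8333) + (2.1667)·(2.1667) + (-2.8333)·(-2.8333) + (2.1667)·(2.1667)) / 5 = 42.8333/5 = 8.5667
  S[A,B] = ((-3.8333)·(-2.5) + (3.1667)·(2.5) + (-0.8333)·(1.5) + (2.1667)·(-2.5) + (-2.8333)·(-1.5) + (2.1667)·(2.5)) / 5 = 20.5/5 = 4.1
  S[B,B] = ((-2.5)·(-2.5) + (2.5)·(2.5) + (1.5)·(1.5) + (-2.5)·(-2.5) + (-1.5)·(-1.5) + (2.5)·(2.5)) / 5 = 29.5/5 = 5.9

S is symmetric (S[j,i] = S[i,j]). Assembling:

S = [[8.5667, 4.1],
 [4.1, 5.9]]


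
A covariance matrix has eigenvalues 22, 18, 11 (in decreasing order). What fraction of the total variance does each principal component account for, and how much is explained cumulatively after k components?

Step 1 — total variance = trace(Sigma) = Σ λ_i = 22 + 18 + 11 = 51.

Step 2 — fraction explained by component i = λ_i / Σ λ:
  PC1: 22/51 = 0.4314
  PC2: 18/51 = 0.3529
  PC3: 11/51 = 0.2157

Step 3 — cumulative fraction after k components = (λ_1 + ... + λ_k) / Σ λ:
  k = 1: 22/51 = 0.4314
  k = 2: (22 + 18)/51 = 40/51 = 0.7843
  k = 3: (22 + 18 + 11)/51 = 51/51 = 1

Summary (fraction, with percent):

explained: PC1 0.4314 (43.14%), PC2 0.3529 (35.29%), PC3 0.2157 (21.57%);  cumulative: 0.4314, 0.7843, 1
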